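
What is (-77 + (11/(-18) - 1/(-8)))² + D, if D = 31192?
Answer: 192824569/5184 ≈ 37196.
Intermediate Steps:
(-77 + (11/(-18) - 1/(-8)))² + D = (-77 + (11/(-18) - 1/(-8)))² + 31192 = (-77 + (11*(-1/18) - 1*(-⅛)))² + 31192 = (-77 + (-11/18 + ⅛))² + 31192 = (-77 - 35/72)² + 31192 = (-5579/72)² + 31192 = 31125241/5184 + 31192 = 192824569/5184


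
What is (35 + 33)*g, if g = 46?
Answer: 3128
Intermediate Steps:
(35 + 33)*g = (35 + 33)*46 = 68*46 = 3128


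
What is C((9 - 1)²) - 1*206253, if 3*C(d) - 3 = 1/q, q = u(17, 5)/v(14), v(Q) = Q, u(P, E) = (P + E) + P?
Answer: -24131470/117 ≈ -2.0625e+5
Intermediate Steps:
u(P, E) = E + 2*P (u(P, E) = (E + P) + P = E + 2*P)
q = 39/14 (q = (5 + 2*17)/14 = (5 + 34)*(1/14) = 39*(1/14) = 39/14 ≈ 2.7857)
C(d) = 131/117 (C(d) = 1 + 1/(3*(39/14)) = 1 + (⅓)*(14/39) = 1 + 14/117 = 131/117)
C((9 - 1)²) - 1*206253 = 131/117 - 1*206253 = 131/117 - 206253 = -24131470/117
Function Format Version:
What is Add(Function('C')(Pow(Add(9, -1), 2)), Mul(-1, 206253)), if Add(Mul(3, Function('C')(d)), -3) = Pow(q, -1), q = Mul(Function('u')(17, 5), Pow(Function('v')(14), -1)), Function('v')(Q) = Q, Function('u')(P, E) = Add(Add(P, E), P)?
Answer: Rational(-24131470, 117) ≈ -2.0625e+5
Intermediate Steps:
Function('u')(P, E) = Add(E, Mul(2, P)) (Function('u')(P, E) = Add(Add(E, P), P) = Add(E, Mul(2, P)))
q = Rational(39, 14) (q = Mul(Add(5, Mul(2, 17)), Pow(14, -1)) = Mul(Add(5, 34), Rational(1, 14)) = Mul(39, Rational(1, 14)) = Rational(39, 14) ≈ 2.7857)
Function('C')(d) = Rational(131, 117) (Function('C')(d) = Add(1, Mul(Rational(1, 3), Pow(Rational(39, 14), -1))) = Add(1, Mul(Rational(1, 3), Rational(14, 39))) = Add(1, Rational(14, 117)) = Rational(131, 117))
Add(Function('C')(Pow(Add(9, -1), 2)), Mul(-1, 206253)) = Add(Rational(131, 117), Mul(-1, 206253)) = Add(Rational(131, 117), -206253) = Rational(-24131470, 117)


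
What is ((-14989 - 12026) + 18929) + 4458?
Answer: -3628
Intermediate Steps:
((-14989 - 12026) + 18929) + 4458 = (-27015 + 18929) + 4458 = -8086 + 4458 = -3628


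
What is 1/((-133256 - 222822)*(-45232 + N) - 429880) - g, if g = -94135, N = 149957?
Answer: 3510359896708049/37290698430 ≈ 94135.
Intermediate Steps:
1/((-133256 - 222822)*(-45232 + N) - 429880) - g = 1/((-133256 - 222822)*(-45232 + 149957) - 429880) - 1*(-94135) = 1/(-356078*104725 - 429880) + 94135 = 1/(-37290268550 - 429880) + 94135 = 1/(-37290698430) + 94135 = -1/37290698430 + 94135 = 3510359896708049/37290698430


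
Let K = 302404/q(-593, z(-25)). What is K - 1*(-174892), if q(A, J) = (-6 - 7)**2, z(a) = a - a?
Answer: 29859152/169 ≈ 1.7668e+5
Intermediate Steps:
z(a) = 0
q(A, J) = 169 (q(A, J) = (-13)**2 = 169)
K = 302404/169 ≈ 1789.4
K - 1*(-174892) = 302404/169 - 1*(-174892) = 302404/169 + 174892 = 29859152/169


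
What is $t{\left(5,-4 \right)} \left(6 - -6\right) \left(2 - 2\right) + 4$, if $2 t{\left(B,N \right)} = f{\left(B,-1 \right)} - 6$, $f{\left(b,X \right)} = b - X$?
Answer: $4$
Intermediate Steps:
$t{\left(B,N \right)} = - \frac{5}{2} + \frac{B}{2}$ ($t{\left(B,N \right)} = \frac{\left(B - -1\right) - 6}{2} = \frac{\left(B + 1\right) - 6}{2} = \frac{\left(1 + B\right) - 6}{2} = \frac{-5 + B}{2} = - \frac{5}{2} + \frac{B}{2}$)
$t{\left(5,-4 \right)} \left(6 - -6\right) \left(2 - 2\right) + 4 = \left(- \frac{5}{2} + \frac{1}{2} \cdot 5\right) \left(6 - -6\right) \left(2 - 2\right) + 4 = \left(- \frac{5}{2} + \frac{5}{2}\right) \left(6 + 6\right) 0 + 4 = 0 \cdot 12 \cdot 0 + 4 = 0 \cdot 0 + 4 = 0 + 4 = 4$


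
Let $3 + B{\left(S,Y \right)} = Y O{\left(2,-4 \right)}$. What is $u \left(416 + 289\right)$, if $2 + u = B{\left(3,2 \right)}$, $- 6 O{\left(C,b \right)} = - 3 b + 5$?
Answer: $-7520$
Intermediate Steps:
$O{\left(C,b \right)} = - \frac{5}{6} + \frac{b}{2}$ ($O{\left(C,b \right)} = - \frac{- 3 b + 5}{6} = - \frac{5 - 3 b}{6} = - \frac{5}{6} + \frac{b}{2}$)
$B{\left(S,Y \right)} = -3 - \frac{17 Y}{6}$ ($B{\left(S,Y \right)} = -3 + Y \left(- \frac{5}{6} + \frac{1}{2} \left(-4\right)\right) = -3 + Y \left(- \frac{5}{6} - 2\right) = -3 + Y \left(- \frac{17}{6}\right) = -3 - \frac{17 Y}{6}$)
$u = - \frac{32}{3}$ ($u = -2 - \frac{26}{3} = - \frac{32}{3} \approx -10.667$)
$u \left(416 + 289\right) = - \frac{32 \left(416 + 289\right)}{3} = \left(- \frac{32}{3}\right) 705 = -7520$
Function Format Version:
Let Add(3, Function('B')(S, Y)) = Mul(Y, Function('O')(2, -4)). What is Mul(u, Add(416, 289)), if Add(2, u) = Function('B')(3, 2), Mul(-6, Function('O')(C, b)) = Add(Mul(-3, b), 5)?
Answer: -7520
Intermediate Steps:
Function('O')(C, b) = Add(Rational(-5, 6), Mul(Rational(1, 2), b)) (Function('O')(C, b) = Mul(Rational(-1, 6), Add(Mul(-3, b), 5)) = Mul(Rational(-1, 6), Add(5, Mul(-3, b))) = Add(Rational(-5, 6), Mul(Rational(1, 2), b)))
Function('B')(S, Y) = Add(-3, Mul(Rational(-17, 6), Y)) (Function('B')(S, Y) = Add(-3, Mul(Y, Add(Rational(-5, 6), Mul(Rational(1, 2), -4)))) = Add(-3, Mul(Y, Add(Rational(-5, 6), -2))) = Add(-3, Mul(Y, Rational(-17, 6))) = Add(-3, Mul(Rational(-17, 6), Y)))
u = Rational(-32, 3) (u = Add(-2, Add(-3, Mul(Rational(-17, 6), 2))) = Add(-2, Add(-3, Rational(-17, 3))) = Add(-2, Rational(-26, 3)) = Rational(-32, 3) ≈ -10.667)
Mul(u, Add(416, 289)) = Mul(Rational(-32, 3), Add(416, 289)) = Mul(Rational(-32, 3), 705) = -7520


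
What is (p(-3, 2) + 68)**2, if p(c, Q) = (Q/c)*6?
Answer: 4096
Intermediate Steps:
p(c, Q) = 6*Q/c
(p(-3, 2) + 68)**2 = (6*2/(-3) + 68)**2 = (6*2*(-1/3) + 68)**2 = (-4 + 68)**2 = 64**2 = 4096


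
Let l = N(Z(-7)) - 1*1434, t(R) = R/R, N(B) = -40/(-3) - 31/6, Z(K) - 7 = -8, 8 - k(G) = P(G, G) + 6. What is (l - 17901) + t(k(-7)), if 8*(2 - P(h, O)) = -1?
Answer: -115955/6 ≈ -19326.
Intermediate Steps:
P(h, O) = 17/8 (P(h, O) = 2 - 1/8*(-1) = 2 + 1/8 = 17/8)
k(G) = -1/8 (k(G) = 8 - (17/8 + 6) = 8 - 1*65/8 = 8 - 65/8 = -1/8)
Z(K) = -1 (Z(K) = 7 - 8 = -1)
N(B) = 49/6 (N(B) = -40*(-1/3) - 31*1/6 = 40/3 - 31/6 = 49/6)
t(R) = 1
l = -8555/6 (l = 49/6 - 1*1434 = 49/6 - 1434 = -8555/6 ≈ -1425.8)
(l - 17901) + t(k(-7)) = (-8555/6 - 17901) + 1 = -115961/6 + 1 = -115955/6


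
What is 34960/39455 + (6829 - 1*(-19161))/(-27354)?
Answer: -6913961/107925207 ≈ -0.064062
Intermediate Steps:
34960/39455 + (6829 - 1*(-19161))/(-27354) = 34960*(1/39455) + (6829 + 19161)*(-1/27354) = 6992/7891 + 25990*(-1/27354) = 6992/7891 - 12995/13677 = -6913961/107925207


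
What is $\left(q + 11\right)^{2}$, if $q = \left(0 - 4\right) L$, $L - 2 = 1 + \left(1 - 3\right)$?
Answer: $49$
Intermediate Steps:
$L = 1$ ($L = 2 + \left(1 + \left(1 - 3\right)\right) = 2 + \left(1 - 2\right) = 2 - 1 = 1$)
$q = -4$ ($q = \left(0 - 4\right) 1 = \left(-4\right) 1 = -4$)
$\left(q + 11\right)^{2} = \left(-4 + 11\right)^{2} = 7^{2} = 49$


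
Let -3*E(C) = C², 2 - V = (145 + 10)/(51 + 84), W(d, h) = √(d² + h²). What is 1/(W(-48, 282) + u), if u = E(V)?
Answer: 1156923/391380507491 + 28697814*√2273/391380507491 ≈ 0.0034988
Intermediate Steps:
V = 23/27 (V = 2 - (145 + 10)/(51 + 84) = 2 - 155/135 = 2 - 1*31/27 = 2 - 31/27 = 23/27 ≈ 0.85185)
E(C) = -C²/3
u = -529/2187 (u = -(23/27)²/3 = -⅓*529/729 = -529/2187 ≈ -0.24188)
1/(W(-48, 282) + u) = 1/(√((-48)² + 282²) - 529/2187) = 1/(√(2304 + 79524) - 529/2187) = 1/(√81828 - 529/2187) = 1/(6*√2273 - 529/2187) = 1/(-529/2187 + 6*√2273)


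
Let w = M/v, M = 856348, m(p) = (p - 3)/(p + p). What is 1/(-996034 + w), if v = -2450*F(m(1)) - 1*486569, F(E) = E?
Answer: -484119/482199840394 ≈ -1.0040e-6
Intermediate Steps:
m(p) = (-3 + p)/(2*p) (m(p) = (-3 + p)/((2*p)) = (-3 + p)*(1/(2*p)) = (-3 + p)/(2*p))
v = -484119 (v = -1225*(-3 + 1)/1 - 1*486569 = -1225*(-2) - 486569 = -2450*(-1) - 486569 = 2450 - 486569 = -484119)
w = -856348/484119 (w = 856348/(-484119) = 856348*(-1/484119) = -856348/484119 ≈ -1.7689)
1/(-996034 + w) = 1/(-996034 - 856348/484119) = 1/(-482199840394/484119) = -484119/482199840394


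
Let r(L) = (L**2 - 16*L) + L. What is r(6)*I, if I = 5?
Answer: -270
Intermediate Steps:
r(L) = L**2 - 15*L
r(6)*I = (6*(-15 + 6))*5 = (6*(-9))*5 = -54*5 = -270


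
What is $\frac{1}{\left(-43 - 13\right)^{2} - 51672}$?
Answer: $- \frac{1}{48536} \approx -2.0603 \cdot 10^{-5}$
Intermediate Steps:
$\frac{1}{\left(-43 - 13\right)^{2} - 51672} = \frac{1}{\left(-56\right)^{2} - 51672} = \frac{1}{3136 - 51672} = \frac{1}{-48536} = - \frac{1}{48536}$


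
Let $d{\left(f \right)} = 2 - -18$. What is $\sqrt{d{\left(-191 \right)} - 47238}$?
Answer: $i \sqrt{47218} \approx 217.3 i$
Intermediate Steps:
$d{\left(f \right)} = 20$ ($d{\left(f \right)} = 2 + 18 = 20$)
$\sqrt{d{\left(-191 \right)} - 47238} = \sqrt{20 - 47238} = \sqrt{-47218} = i \sqrt{47218}$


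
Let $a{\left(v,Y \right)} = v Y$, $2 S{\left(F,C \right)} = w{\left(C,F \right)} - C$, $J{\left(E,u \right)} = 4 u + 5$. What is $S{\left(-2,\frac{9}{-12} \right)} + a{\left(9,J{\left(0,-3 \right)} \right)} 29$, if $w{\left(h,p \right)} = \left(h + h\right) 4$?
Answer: $- \frac{14637}{8} \approx -1829.6$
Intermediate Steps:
$J{\left(E,u \right)} = 5 + 4 u$
$w{\left(h,p \right)} = 8 h$ ($w{\left(h,p \right)} = 2 h 4 = 8 h$)
$S{\left(F,C \right)} = \frac{7 C}{2}$ ($S{\left(F,C \right)} = \frac{8 C - C}{2} = \frac{7 C}{2}$)
$a{\left(v,Y \right)} = Y v$
$S{\left(-2,\frac{9}{-12} \right)} + a{\left(9,J{\left(0,-3 \right)} \right)} 29 = \frac{7 \frac{9}{-12}}{2} + \left(5 + 4 \left(-3\right)\right) 9 \cdot 29 = \frac{7 \cdot 9 \left(- \frac{1}{12}\right)}{2} + \left(5 - 12\right) 9 \cdot 29 = \frac{7}{2} \left(- \frac{3}{4}\right) + \left(-7\right) 9 \cdot 29 = - \frac{21}{8} - 1827 = - \frac{14637}{8}$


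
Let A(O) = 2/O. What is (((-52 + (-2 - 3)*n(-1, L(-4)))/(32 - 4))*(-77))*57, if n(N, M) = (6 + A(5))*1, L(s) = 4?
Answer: 13167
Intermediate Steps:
n(N, M) = 32/5 (n(N, M) = (6 + 2/5)*1 = (32/5)*1 = 32/5)
(((-52 + (-2 - 3)*n(-1, L(-4)))/(32 - 4))*(-77))*57 = (((-52 + (-2 - 3)*(32/5))/(32 - 4))*(-77))*57 = (((-52 - 5*32/5)/28)*(-77))*57 = (((-52 - 32)*(1/28))*(-77))*57 = (-84*1/28*(-77))*57 = -3*(-77)*57 = 231*57 = 13167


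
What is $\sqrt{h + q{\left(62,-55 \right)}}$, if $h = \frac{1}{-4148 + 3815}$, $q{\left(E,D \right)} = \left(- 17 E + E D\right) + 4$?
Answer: $\frac{i \sqrt{54951697}}{111} \approx 66.783 i$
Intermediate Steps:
$q{\left(E,D \right)} = 4 - 17 E + D E$ ($q{\left(E,D \right)} = \left(- 17 E + D E\right) + 4 = 4 - 17 E + D E$)
$h = - \frac{1}{333}$ ($h = \frac{1}{-333} = - \frac{1}{333} \approx -0.003003$)
$\sqrt{h + q{\left(62,-55 \right)}} = \sqrt{- \frac{1}{333} - 4460} = \sqrt{- \frac{1485181}{333}} = \frac{i \sqrt{54951697}}{111}$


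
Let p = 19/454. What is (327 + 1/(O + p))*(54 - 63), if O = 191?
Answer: -28362145/9637 ≈ -2943.0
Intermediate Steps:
p = 19/454 (p = 19*(1/454) = 19/454 ≈ 0.041850)
(327 + 1/(O + p))*(54 - 63) = (327 + 1/(191 + 19/454))*(54 - 63) = (327 + 1/(86733/454))*(-9) = (327 + 454/86733)*(-9) = (28362145/86733)*(-9) = -28362145/9637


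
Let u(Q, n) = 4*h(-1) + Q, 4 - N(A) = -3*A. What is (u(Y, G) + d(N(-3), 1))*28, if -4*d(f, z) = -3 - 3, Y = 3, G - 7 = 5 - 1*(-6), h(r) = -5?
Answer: -434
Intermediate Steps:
G = 18 (G = 7 + (5 - 1*(-6)) = 7 + (5 + 6) = 7 + 11 = 18)
N(A) = 4 + 3*A (N(A) = 4 - (-3)*A = 4 + 3*A)
u(Q, n) = -20 + Q (u(Q, n) = 4*(-5) + Q = -20 + Q)
d(f, z) = 3/2 (d(f, z) = -(-3 - 3)/4 = -¼*(-6) = 3/2)
(u(Y, G) + d(N(-3), 1))*28 = ((-20 + 3) + 3/2)*28 = (-17 + 3/2)*28 = -31/2*28 = -434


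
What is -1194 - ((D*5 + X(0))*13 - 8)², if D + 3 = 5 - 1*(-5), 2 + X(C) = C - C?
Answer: -178435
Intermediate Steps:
X(C) = -2 (X(C) = -2 + (C - C) = -2 + 0 = -2)
D = 7 (D = -3 + (5 - 1*(-5)) = -3 + (5 + 5) = -3 + 10 = 7)
-1194 - ((D*5 + X(0))*13 - 8)² = -1194 - ((7*5 - 2)*13 - 8)² = -1194 - ((35 - 2)*13 - 8)² = -1194 - (33*13 - 8)² = -1194 - (429 - 8)² = -1194 - 1*421² = -1194 - 1*177241 = -1194 - 177241 = -178435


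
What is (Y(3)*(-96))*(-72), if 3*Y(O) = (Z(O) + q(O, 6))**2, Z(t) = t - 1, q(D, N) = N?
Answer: 147456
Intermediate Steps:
Z(t) = -1 + t
Y(O) = (5 + O)**2/3 (Y(O) = ((-1 + O) + 6)**2/3 = (5 + O)**2/3)
(Y(3)*(-96))*(-72) = (((5 + 3)**2/3)*(-96))*(-72) = (((1/3)*8**2)*(-96))*(-72) = (((1/3)*64)*(-96))*(-72) = ((64/3)*(-96))*(-72) = -2048*(-72) = 147456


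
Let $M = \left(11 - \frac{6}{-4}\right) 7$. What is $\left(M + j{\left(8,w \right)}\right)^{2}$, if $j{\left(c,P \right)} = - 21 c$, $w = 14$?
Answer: $\frac{25921}{4} \approx 6480.3$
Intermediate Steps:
$M = \frac{175}{2}$ ($M = \left(11 - - \frac{3}{2}\right) 7 = \left(11 + \frac{3}{2}\right) 7 = \frac{25}{2} \cdot 7 = \frac{175}{2} \approx 87.5$)
$\left(M + j{\left(8,w \right)}\right)^{2} = \left(\frac{175}{2} - 168\right)^{2} = \left(- \frac{161}{2}\right)^{2} = \frac{25921}{4}$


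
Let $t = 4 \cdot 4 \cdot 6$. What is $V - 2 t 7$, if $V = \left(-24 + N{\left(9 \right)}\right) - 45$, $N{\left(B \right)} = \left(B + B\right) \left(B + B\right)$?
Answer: $-342720$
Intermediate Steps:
$t = 96$ ($t = 16 \cdot 6 = 96$)
$N{\left(B \right)} = 4 B^{2}$ ($N{\left(B \right)} = 2 B 2 B = 4 B^{2}$)
$V = 255$ ($V = \left(-24 + 4 \cdot 9^{2}\right) - 45 = \left(-24 + 4 \cdot 81\right) - 45 = \left(-24 + 324\right) - 45 = 300 - 45 = 255$)
$V - 2 t 7 = 255 \left(-2\right) 96 \cdot 7 = 255 \left(\left(-192\right) 7\right) = 255 \left(-1344\right) = -342720$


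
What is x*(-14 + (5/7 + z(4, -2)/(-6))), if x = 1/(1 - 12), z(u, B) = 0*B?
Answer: 93/77 ≈ 1.2078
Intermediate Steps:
z(u, B) = 0
x = -1/11 (x = 1/(-11) = -1/11 ≈ -0.090909)
x*(-14 + (5/7 + z(4, -2)/(-6))) = -(-14 + (5/7 + 0/(-6)))/11 = -(-14 + (5*(⅐) + 0*(-⅙)))/11 = -(-14 + (5/7 + 0))/11 = -(-14 + 5/7)/11 = -1/11*(-93/7) = 93/77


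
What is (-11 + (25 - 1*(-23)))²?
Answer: 1369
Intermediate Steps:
(-11 + (25 - 1*(-23)))² = (-11 + (25 + 23))² = (-11 + 48)² = 37² = 1369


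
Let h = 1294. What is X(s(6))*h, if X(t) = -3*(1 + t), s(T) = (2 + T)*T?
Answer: -190218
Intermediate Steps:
s(T) = T*(2 + T)
X(t) = -3 - 3*t
X(s(6))*h = (-3 - 18*(2 + 6))*1294 = (-3 - 18*8)*1294 = (-3 - 3*48)*1294 = (-3 - 144)*1294 = -147*1294 = -190218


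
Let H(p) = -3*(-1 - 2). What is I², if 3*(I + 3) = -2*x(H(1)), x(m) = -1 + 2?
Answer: 121/9 ≈ 13.444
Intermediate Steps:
H(p) = 9 (H(p) = -3*(-3) = 9)
x(m) = 1
I = -11/3 (I = -3 + (-2*1)/3 = -3 + (⅓)*(-2) = -3 - ⅔ = -11/3 ≈ -3.6667)
I² = (-11/3)² = 121/9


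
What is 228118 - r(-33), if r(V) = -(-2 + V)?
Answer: 228083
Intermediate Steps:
r(V) = 2 - V
228118 - r(-33) = 228118 - (2 - 1*(-33)) = 228118 - (2 + 33) = 228118 - 1*35 = 228118 - 35 = 228083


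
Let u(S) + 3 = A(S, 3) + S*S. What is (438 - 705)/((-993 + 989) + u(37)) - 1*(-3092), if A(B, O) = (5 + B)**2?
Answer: 3221775/1042 ≈ 3091.9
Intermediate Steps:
u(S) = -3 + S**2 + (5 + S)**2 (u(S) = -3 + ((5 + S)**2 + S*S) = -3 + ((5 + S)**2 + S**2) = -3 + (S**2 + (5 + S)**2) = -3 + S**2 + (5 + S)**2)
(438 - 705)/((-993 + 989) + u(37)) - 1*(-3092) = (438 - 705)/((-993 + 989) + (-3 + 37**2 + (5 + 37)**2)) - 1*(-3092) = -267/(-4 + (-3 + 1369 + 42**2)) + 3092 = -267/(-4 + (-3 + 1369 + 1764)) + 3092 = -267/(-4 + 3130) + 3092 = -267/3126 + 3092 = -267*1/3126 + 3092 = -89/1042 + 3092 = 3221775/1042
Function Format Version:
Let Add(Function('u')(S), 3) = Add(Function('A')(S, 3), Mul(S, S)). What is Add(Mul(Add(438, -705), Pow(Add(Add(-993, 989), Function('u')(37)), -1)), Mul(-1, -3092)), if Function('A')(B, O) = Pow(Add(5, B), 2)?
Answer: Rational(3221775, 1042) ≈ 3091.9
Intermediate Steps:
Function('u')(S) = Add(-3, Pow(S, 2), Pow(Add(5, S), 2)) (Function('u')(S) = Add(-3, Add(Pow(Add(5, S), 2), Mul(S, S))) = Add(-3, Add(Pow(Add(5, S), 2), Pow(S, 2))) = Add(-3, Add(Pow(S, 2), Pow(Add(5, S), 2))) = Add(-3, Pow(S, 2), Pow(Add(5, S), 2)))
Add(Mul(Add(438, -705), Pow(Add(Add(-993, 989), Function('u')(37)), -1)), Mul(-1, -3092)) = Add(Mul(Add(438, -705), Pow(Add(Add(-993, 989), Add(-3, Pow(37, 2), Pow(Add(5, 37), 2))), -1)), Mul(-1, -3092)) = Add(Mul(-267, Pow(Add(-4, Add(-3, 1369, Pow(42, 2))), -1)), 3092) = Add(Mul(-267, Pow(Add(-4, Add(-3, 1369, 1764)), -1)), 3092) = Add(Mul(-267, Pow(Add(-4, 3130), -1)), 3092) = Add(Mul(-267, Pow(3126, -1)), 3092) = Add(Mul(-267, Rational(1, 3126)), 3092) = Add(Rational(-89, 1042), 3092) = Rational(3221775, 1042)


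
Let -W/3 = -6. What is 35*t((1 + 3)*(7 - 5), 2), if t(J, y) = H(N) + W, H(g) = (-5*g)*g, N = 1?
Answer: 455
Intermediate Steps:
H(g) = -5*g²
W = 18 (W = -3*(-6) = 18)
t(J, y) = 13 (t(J, y) = -5*1² + 18 = -5*1 + 18 = -5 + 18 = 13)
35*t((1 + 3)*(7 - 5), 2) = 35*13 = 455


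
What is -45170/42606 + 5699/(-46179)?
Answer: -129373168/109305693 ≈ -1.1836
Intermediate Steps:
-45170/42606 + 5699/(-46179) = -45170*1/42606 + 5699*(-1/46179) = -22585/21303 - 5699/46179 = -129373168/109305693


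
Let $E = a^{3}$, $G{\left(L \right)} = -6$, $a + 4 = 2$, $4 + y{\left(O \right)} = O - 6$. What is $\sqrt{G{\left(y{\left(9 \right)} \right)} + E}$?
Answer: $i \sqrt{14} \approx 3.7417 i$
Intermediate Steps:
$y{\left(O \right)} = -10 + O$ ($y{\left(O \right)} = -4 + \left(O - 6\right) = -4 + \left(-6 + O\right) = -10 + O$)
$a = -2$ ($a = -4 + 2 = -2$)
$E = -8$ ($E = \left(-2\right)^{3} = -8$)
$\sqrt{G{\left(y{\left(9 \right)} \right)} + E} = \sqrt{-6 - 8} = \sqrt{-14} = i \sqrt{14}$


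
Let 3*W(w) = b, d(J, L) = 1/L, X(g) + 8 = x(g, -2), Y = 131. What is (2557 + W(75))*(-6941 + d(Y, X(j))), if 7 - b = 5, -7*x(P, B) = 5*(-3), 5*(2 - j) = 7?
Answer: -2183643724/123 ≈ -1.7753e+7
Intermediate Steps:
j = 3/5 (j = 2 - 1/5*7 = 2 - 7/5 = 3/5 ≈ 0.60000)
x(P, B) = 15/7 (x(P, B) = -5*(-3)/7 = -1/7*(-15) = 15/7)
X(g) = -41/7 (X(g) = -8 + 15/7 = -41/7)
b = 2 (b = 7 - 1*5 = 7 - 5 = 2)
W(w) = 2/3 (W(w) = (1/3)*2 = 2/3)
(2557 + W(75))*(-6941 + d(Y, X(j))) = (2557 + 2/3)*(-6941 + 1/(-41/7)) = 7673*(-6941 - 7/41)/3 = (7673/3)*(-284588/41) = -2183643724/123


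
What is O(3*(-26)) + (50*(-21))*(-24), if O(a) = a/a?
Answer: 25201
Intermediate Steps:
O(a) = 1
O(3*(-26)) + (50*(-21))*(-24) = 1 + (50*(-21))*(-24) = 1 - 1050*(-24) = 1 + 25200 = 25201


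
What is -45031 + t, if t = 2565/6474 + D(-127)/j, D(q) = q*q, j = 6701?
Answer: -651141857761/14460758 ≈ -45028.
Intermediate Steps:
D(q) = q²
t = 40535737/14460758 (t = 2565/6474 + (-127)²/6701 = 2565*(1/6474) + 16129*(1/6701) = 855/2158 + 16129/6701 = 40535737/14460758 ≈ 2.8032)
-45031 + t = -45031 + 40535737/14460758 = -651141857761/14460758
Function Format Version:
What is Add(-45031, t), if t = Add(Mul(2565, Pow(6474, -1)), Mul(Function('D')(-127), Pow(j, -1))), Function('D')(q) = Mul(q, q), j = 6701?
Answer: Rational(-651141857761, 14460758) ≈ -45028.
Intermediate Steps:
Function('D')(q) = Pow(q, 2)
t = Rational(40535737, 14460758) (t = Add(Mul(2565, Pow(6474, -1)), Mul(Pow(-127, 2), Pow(6701, -1))) = Add(Mul(2565, Rational(1, 6474)), Mul(16129, Rational(1, 6701))) = Add(Rational(855, 2158), Rational(16129, 6701)) = Rational(40535737, 14460758) ≈ 2.8032)
Add(-45031, t) = Add(-45031, Rational(40535737, 14460758)) = Rational(-651141857761, 14460758)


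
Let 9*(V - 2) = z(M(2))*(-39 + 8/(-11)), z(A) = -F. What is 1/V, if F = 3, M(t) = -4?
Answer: 33/503 ≈ 0.065606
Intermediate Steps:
z(A) = -3 (z(A) = -1*3 = -3)
V = 503/33 (V = 2 + (-3*(-39 + 8/(-11)))/9 = 2 + (-3*(-39 + 8*(-1/11)))/9 = 2 + (-3*(-39 - 8/11))/9 = 2 + (-3*(-437/11))/9 = 2 + (⅑)*(1311/11) = 2 + 437/33 = 503/33 ≈ 15.242)
1/V = 1/(503/33) = 33/503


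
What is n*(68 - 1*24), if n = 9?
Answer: 396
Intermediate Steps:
n*(68 - 1*24) = 9*(68 - 1*24) = 9*(68 - 24) = 9*44 = 396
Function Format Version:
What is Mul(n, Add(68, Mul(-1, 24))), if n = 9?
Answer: 396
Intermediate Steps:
Mul(n, Add(68, Mul(-1, 24))) = Mul(9, Add(68, Mul(-1, 24))) = Mul(9, Add(68, -24)) = Mul(9, 44) = 396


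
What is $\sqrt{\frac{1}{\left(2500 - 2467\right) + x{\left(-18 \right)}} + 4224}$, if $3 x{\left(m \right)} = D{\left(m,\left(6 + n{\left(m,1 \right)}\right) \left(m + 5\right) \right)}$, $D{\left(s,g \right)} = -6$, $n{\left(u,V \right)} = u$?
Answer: $\frac{\sqrt{4059295}}{31} \approx 64.993$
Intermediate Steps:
$x{\left(m \right)} = -2$ ($x{\left(m \right)} = \frac{1}{3} \left(-6\right) = -2$)
$\sqrt{\frac{1}{\left(2500 - 2467\right) + x{\left(-18 \right)}} + 4224} = \sqrt{\frac{1}{\left(2500 - 2467\right) - 2} + 4224} = \sqrt{\frac{1}{33 - 2} + 4224} = \sqrt{\frac{1}{31} + 4224} = \sqrt{\frac{130945}{31}} = \frac{\sqrt{4059295}}{31}$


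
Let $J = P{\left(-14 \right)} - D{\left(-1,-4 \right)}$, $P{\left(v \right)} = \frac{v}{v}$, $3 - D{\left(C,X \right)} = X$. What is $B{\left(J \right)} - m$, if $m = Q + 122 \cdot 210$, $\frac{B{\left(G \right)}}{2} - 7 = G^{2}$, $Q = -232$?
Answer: $-25302$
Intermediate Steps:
$D{\left(C,X \right)} = 3 - X$
$P{\left(v \right)} = 1$
$J = -6$ ($J = 1 - \left(3 - -4\right) = 1 - \left(3 + 4\right) = 1 - 7 = -6$)
$B{\left(G \right)} = 14 + 2 G^{2}$
$m = 25388$ ($m = -232 + 122 \cdot 210 = -232 + 25620 = 25388$)
$B{\left(J \right)} - m = \left(14 + 2 \left(-6\right)^{2}\right) - 25388 = \left(14 + 2 \cdot 36\right) - 25388 = \left(14 + 72\right) - 25388 = 86 - 25388 = -25302$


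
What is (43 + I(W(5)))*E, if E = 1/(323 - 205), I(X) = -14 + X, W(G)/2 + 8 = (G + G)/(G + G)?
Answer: 15/118 ≈ 0.12712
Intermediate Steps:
W(G) = -14 (W(G) = -16 + 2*((G + G)/(G + G)) = -16 + 2*((2*G)/((2*G))) = -16 + 2*((2*G)*(1/(2*G))) = -16 + 2*1 = -16 + 2 = -14)
E = 1/118 ≈ 0.0084746
(43 + I(W(5)))*E = (43 + (-14 - 14))*(1/118) = (43 - 28)*(1/118) = 15*(1/118) = 15/118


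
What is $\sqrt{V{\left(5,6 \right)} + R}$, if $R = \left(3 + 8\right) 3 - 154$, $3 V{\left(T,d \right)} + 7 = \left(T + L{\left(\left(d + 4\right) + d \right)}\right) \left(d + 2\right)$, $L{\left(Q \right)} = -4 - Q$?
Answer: $\frac{7 i \sqrt{30}}{3} \approx 12.78 i$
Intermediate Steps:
$V{\left(T,d \right)} = - \frac{7}{3} + \frac{\left(2 + d\right) \left(-8 + T - 2 d\right)}{3}$ ($V{\left(T,d \right)} = - \frac{7}{3} + \frac{\left(T - \left(8 + 2 d\right)\right) \left(d + 2\right)}{3} = - \frac{7}{3} + \frac{\left(T - \left(8 + 2 d\right)\right) \left(2 + d\right)}{3} = - \frac{7}{3} + \frac{\left(-8 + T - 2 d\right) \left(2 + d\right)}{3} = - \frac{7}{3} + \frac{\left(2 + d\right) \left(-8 + T - 2 d\right)}{3}$)
$R = -121$ ($R = 11 \cdot 3 - 154 = 33 - 154 = -121$)
$\sqrt{V{\left(5,6 \right)} + R} = \sqrt{\left(- \frac{23}{3} - 24 - \frac{2 \cdot 6^{2}}{3} + \frac{2}{3} \cdot 5 + \frac{1}{3} \cdot 5 \cdot 6\right) - 121} = \sqrt{\left(- \frac{23}{3} - 24 - 24 + \frac{10}{3} + 10\right) - 121} = \sqrt{- \frac{127}{3} - 121} = \sqrt{- \frac{490}{3}} = \frac{7 i \sqrt{30}}{3}$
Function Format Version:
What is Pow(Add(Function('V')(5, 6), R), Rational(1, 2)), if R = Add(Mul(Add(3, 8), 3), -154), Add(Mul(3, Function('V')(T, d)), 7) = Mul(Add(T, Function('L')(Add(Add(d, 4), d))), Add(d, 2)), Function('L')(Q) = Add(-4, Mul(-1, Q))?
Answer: Mul(Rational(7, 3), I, Pow(30, Rational(1, 2))) ≈ Mul(12.780, I)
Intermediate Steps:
Function('V')(T, d) = Add(Rational(-7, 3), Mul(Rational(1, 3), Add(2, d), Add(-8, T, Mul(-2, d)))) (Function('V')(T, d) = Add(Rational(-7, 3), Mul(Rational(1, 3), Mul(Add(T, Add(-4, Mul(-1, Add(Add(d, 4), d)))), Add(d, 2)))) = Add(Rational(-7, 3), Mul(Rational(1, 3), Mul(Add(T, Add(-4, Mul(-1, Add(Add(4, d), d)))), Add(2, d)))) = Add(Rational(-7, 3), Mul(Rational(1, 3), Mul(Add(T, Add(-4, Mul(-1, Add(4, Mul(2, d))))), Add(2, d)))) = Add(Rational(-7, 3), Mul(Rational(1, 3), Mul(Add(T, Add(-4, Add(-4, Mul(-2, d)))), Add(2, d)))) = Add(Rational(-7, 3), Mul(Rational(1, 3), Mul(Add(T, Add(-8, Mul(-2, d))), Add(2, d)))) = Add(Rational(-7, 3), Mul(Rational(1, 3), Mul(Add(-8, T, Mul(-2, d)), Add(2, d)))) = Add(Rational(-7, 3), Mul(Rational(1, 3), Mul(Add(2, d), Add(-8, T, Mul(-2, d))))) = Add(Rational(-7, 3), Mul(Rational(1, 3), Add(2, d), Add(-8, T, Mul(-2, d)))))
R = -121 (R = Add(Mul(11, 3), -154) = Add(33, -154) = -121)
Pow(Add(Function('V')(5, 6), R), Rational(1, 2)) = Pow(Add(Add(Rational(-23, 3), Mul(-4, 6), Mul(Rational(-2, 3), Pow(6, 2)), Mul(Rational(2, 3), 5), Mul(Rational(1, 3), 5, 6)), -121), Rational(1, 2)) = Pow(Add(Add(Rational(-23, 3), -24, Mul(Rational(-2, 3), 36), Rational(10, 3), 10), -121), Rational(1, 2)) = Pow(Add(Add(Rational(-23, 3), -24, -24, Rational(10, 3), 10), -121), Rational(1, 2)) = Pow(Add(Rational(-127, 3), -121), Rational(1, 2)) = Pow(Rational(-490, 3), Rational(1, 2)) = Mul(Rational(7, 3), I, Pow(30, Rational(1, 2)))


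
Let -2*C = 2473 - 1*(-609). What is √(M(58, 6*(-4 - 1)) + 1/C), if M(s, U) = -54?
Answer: I*√128234315/1541 ≈ 7.3485*I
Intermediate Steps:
C = -1541 (C = -(2473 - 1*(-609))/2 = -(2473 + 609)/2 = -½*3082 = -1541)
√(M(58, 6*(-4 - 1)) + 1/C) = √(-54 + 1/(-1541)) = √(-54 - 1/1541) = √(-83215/1541) = I*√128234315/1541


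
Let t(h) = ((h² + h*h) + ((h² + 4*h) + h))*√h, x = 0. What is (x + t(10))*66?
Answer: 23100*√10 ≈ 73049.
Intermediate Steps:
t(h) = √h*(3*h² + 5*h) (t(h) = ((h² + h²) + (h² + 5*h))*√h = (2*h² + (h² + 5*h))*√h = (3*h² + 5*h)*√h = √h*(3*h² + 5*h))
(x + t(10))*66 = (0 + 10^(3/2)*(5 + 3*10))*66 = (0 + (10*√10)*(5 + 30))*66 = (0 + (10*√10)*35)*66 = (0 + 350*√10)*66 = (350*√10)*66 = 23100*√10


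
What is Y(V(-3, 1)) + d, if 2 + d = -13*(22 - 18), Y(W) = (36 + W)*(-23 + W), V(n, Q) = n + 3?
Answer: -882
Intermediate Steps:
V(n, Q) = 3 + n
Y(W) = (-23 + W)*(36 + W)
d = -54 (d = -2 - 13*(22 - 18) = -2 - 13*4 = -2 - 52 = -54)
Y(V(-3, 1)) + d = (-828 + (3 - 3)² + 13*(3 - 3)) - 54 = (-828 + 0² + 13*0) - 54 = (-828 + 0 + 0) - 54 = -828 - 54 = -882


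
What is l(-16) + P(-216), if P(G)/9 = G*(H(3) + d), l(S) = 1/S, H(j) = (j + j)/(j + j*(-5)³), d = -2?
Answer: 1943969/496 ≈ 3919.3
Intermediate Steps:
H(j) = -1/62 (H(j) = (2*j)/(j + j*(-125)) = (2*j)/(j - 125*j) = (2*j)/((-124*j)) = (2*j)*(-1/(124*j)) = -1/62)
P(G) = -1125*G/62 (P(G) = 9*(G*(-1/62 - 2)) = 9*(G*(-125/62)) = 9*(-125*G/62) = -1125*G/62)
l(-16) + P(-216) = 1/(-16) - 1125/62*(-216) = -1/16 + 121500/31 = 1943969/496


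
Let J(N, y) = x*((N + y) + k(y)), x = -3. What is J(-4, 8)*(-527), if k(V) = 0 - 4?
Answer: 0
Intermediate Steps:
k(V) = -4
J(N, y) = 12 - 3*N - 3*y (J(N, y) = -3*((N + y) - 4) = -3*(-4 + N + y) = 12 - 3*N - 3*y)
J(-4, 8)*(-527) = (12 - 3*(-4) - 3*8)*(-527) = (12 + 12 - 24)*(-527) = 0*(-527) = 0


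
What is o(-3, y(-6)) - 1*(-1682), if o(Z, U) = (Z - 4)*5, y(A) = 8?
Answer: 1647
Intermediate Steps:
o(Z, U) = -20 + 5*Z (o(Z, U) = (-4 + Z)*5 = -20 + 5*Z)
o(-3, y(-6)) - 1*(-1682) = (-20 + 5*(-3)) - 1*(-1682) = (-20 - 15) + 1682 = -35 + 1682 = 1647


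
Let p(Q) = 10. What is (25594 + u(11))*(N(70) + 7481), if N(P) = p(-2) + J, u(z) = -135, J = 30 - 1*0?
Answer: 191477139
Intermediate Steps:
J = 30 (J = 30 + 0 = 30)
N(P) = 40 (N(P) = 10 + 30 = 40)
(25594 + u(11))*(N(70) + 7481) = (25594 - 135)*(40 + 7481) = 25459*7521 = 191477139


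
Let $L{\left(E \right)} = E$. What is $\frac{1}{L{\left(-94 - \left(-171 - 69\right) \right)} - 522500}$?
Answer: $- \frac{1}{522354} \approx -1.9144 \cdot 10^{-6}$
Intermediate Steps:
$\frac{1}{L{\left(-94 - \left(-171 - 69\right) \right)} - 522500} = \frac{1}{\left(-94 - \left(-171 - 69\right)\right) - 522500} = \frac{1}{\left(-94 - -240\right) - 522500} = \frac{1}{\left(-94 + 240\right) - 522500} = \frac{1}{146 - 522500} = \frac{1}{-522354} = - \frac{1}{522354}$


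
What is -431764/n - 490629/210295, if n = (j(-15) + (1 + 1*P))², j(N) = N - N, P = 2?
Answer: -90802226041/1892655 ≈ -47976.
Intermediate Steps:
j(N) = 0
n = 9 (n = (0 + (1 + 1*2))² = (0 + (1 + 2))² = (0 + 3)² = 3² = 9)
-431764/n - 490629/210295 = -431764/9 - 490629/210295 = -90802226041/1892655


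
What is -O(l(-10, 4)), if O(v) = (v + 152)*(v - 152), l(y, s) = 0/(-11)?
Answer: 23104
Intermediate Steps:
l(y, s) = 0 (l(y, s) = 0*(-1/11) = 0)
O(v) = (-152 + v)*(152 + v) (O(v) = (152 + v)*(-152 + v) = (-152 + v)*(152 + v))
-O(l(-10, 4)) = -(-23104 + 0**2) = -(-23104 + 0) = -1*(-23104) = 23104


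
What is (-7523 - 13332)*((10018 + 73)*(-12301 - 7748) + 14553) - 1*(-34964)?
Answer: 4218964574594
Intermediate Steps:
(-7523 - 13332)*((10018 + 73)*(-12301 - 7748) + 14553) - 1*(-34964) = -20855*(10091*(-20049) + 14553) + 34964 = -20855*(-202314459 + 14553) + 34964 = -20855*(-202299906) + 34964 = 4218964539630 + 34964 = 4218964574594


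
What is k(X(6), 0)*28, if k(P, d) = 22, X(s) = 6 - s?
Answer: 616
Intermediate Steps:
k(X(6), 0)*28 = 22*28 = 616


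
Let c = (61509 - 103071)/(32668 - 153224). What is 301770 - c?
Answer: 18190071279/60278 ≈ 3.0177e+5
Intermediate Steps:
c = 20781/60278 (c = -41562/(-120556) = -41562*(-1/120556) = 20781/60278 ≈ 0.34475)
301770 - c = 301770 - 1*20781/60278 = 301770 - 20781/60278 = 18190071279/60278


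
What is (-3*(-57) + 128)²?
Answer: 89401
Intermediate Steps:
(-3*(-57) + 128)² = (171 + 128)² = 299² = 89401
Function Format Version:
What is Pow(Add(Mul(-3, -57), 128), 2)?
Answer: 89401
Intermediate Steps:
Pow(Add(Mul(-3, -57), 128), 2) = Pow(Add(171, 128), 2) = Pow(299, 2) = 89401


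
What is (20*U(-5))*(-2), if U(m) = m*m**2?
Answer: 5000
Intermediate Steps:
U(m) = m**3
(20*U(-5))*(-2) = (20*(-5)**3)*(-2) = (20*(-125))*(-2) = -2500*(-2) = 5000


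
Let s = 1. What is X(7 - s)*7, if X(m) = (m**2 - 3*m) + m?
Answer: 168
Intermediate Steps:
X(m) = m**2 - 2*m
X(7 - s)*7 = ((7 - 1*1)*(-2 + (7 - 1*1)))*7 = ((7 - 1)*(-2 + (7 - 1)))*7 = (6*(-2 + 6))*7 = (6*4)*7 = 24*7 = 168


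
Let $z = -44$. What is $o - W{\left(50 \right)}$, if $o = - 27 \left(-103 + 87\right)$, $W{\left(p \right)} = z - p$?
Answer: $526$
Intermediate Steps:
$W{\left(p \right)} = -44 - p$
$o = 432$ ($o = \left(-27\right) \left(-16\right) = 432$)
$o - W{\left(50 \right)} = 432 - \left(-44 - 50\right) = 432 - -94 = 432 + 94 = 526$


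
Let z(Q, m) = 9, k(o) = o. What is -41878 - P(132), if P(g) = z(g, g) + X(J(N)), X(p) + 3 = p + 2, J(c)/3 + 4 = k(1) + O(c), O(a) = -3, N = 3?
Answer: -41868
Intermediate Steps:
J(c) = -18 (J(c) = -12 + 3*(1 - 3) = -12 + 3*(-2) = -12 - 6 = -18)
X(p) = -1 + p (X(p) = -3 + (p + 2) = -3 + (2 + p) = -1 + p)
P(g) = -10 (P(g) = 9 + (-1 - 18) = 9 - 19 = -10)
-41878 - P(132) = -41878 - 1*(-10) = -41878 + 10 = -41868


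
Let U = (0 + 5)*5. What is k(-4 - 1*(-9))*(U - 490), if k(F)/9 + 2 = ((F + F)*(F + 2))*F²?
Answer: -7315380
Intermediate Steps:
k(F) = -18 + 18*F³*(2 + F) (k(F) = -18 + 9*(((F + F)*(F + 2))*F²) = -18 + 9*(((2*F)*(2 + F))*F²) = -18 + 9*((2*F*(2 + F))*F²) = -18 + 9*(2*F³*(2 + F)) = -18 + 18*F³*(2 + F))
U = 25 (U = 5*5 = 25)
k(-4 - 1*(-9))*(U - 490) = (-18 + 18*(-4 - 1*(-9))⁴ + 36*(-4 - 1*(-9))³)*(25 - 490) = (-18 + 18*(-4 + 9)⁴ + 36*(-4 + 9)³)*(-465) = (-18 + 18*5⁴ + 36*5³)*(-465) = (-18 + 18*625 + 36*125)*(-465) = (-18 + 11250 + 4500)*(-465) = 15732*(-465) = -7315380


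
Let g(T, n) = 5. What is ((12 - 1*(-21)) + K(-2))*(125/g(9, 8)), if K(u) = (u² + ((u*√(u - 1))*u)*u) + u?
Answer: 875 - 200*I*√3 ≈ 875.0 - 346.41*I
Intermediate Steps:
K(u) = u + u² + u³*√(-1 + u) (K(u) = (u² + ((u*√(-1 + u))*u)*u) + u = (u² + (u²*√(-1 + u))*u) + u = (u² + u³*√(-1 + u)) + u = u + u² + u³*√(-1 + u))
((12 - 1*(-21)) + K(-2))*(125/g(9, 8)) = ((12 - 1*(-21)) - 2*(1 - 2 + (-2)²*√(-1 - 2)))*(125/5) = ((12 + 21) - 2*(1 - 2 + 4*√(-3)))*(125*(⅕)) = (33 - 2*(1 - 2 + 4*(I*√3)))*25 = (33 - 2*(1 - 2 + 4*I*√3))*25 = (33 - 2*(-1 + 4*I*√3))*25 = (33 + (2 - 8*I*√3))*25 = (35 - 8*I*√3)*25 = 875 - 200*I*√3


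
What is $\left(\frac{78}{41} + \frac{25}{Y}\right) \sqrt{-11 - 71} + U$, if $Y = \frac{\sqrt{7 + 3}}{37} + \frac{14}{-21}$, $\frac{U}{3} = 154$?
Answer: $462 - \frac{3999621 i \sqrt{82}}{110413} - \frac{8325 i \sqrt{205}}{2693} \approx 462.0 - 372.29 i$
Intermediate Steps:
$U = 462$ ($U = 3 \cdot 154 = 462$)
$Y = - \frac{2}{3} + \frac{\sqrt{10}}{37}$ ($Y = \sqrt{10} \cdot \frac{1}{37} + 14 \left(- \frac{1}{21}\right) = \frac{\sqrt{10}}{37} - \frac{2}{3} = - \frac{2}{3} + \frac{\sqrt{10}}{37} \approx -0.5812$)
$\left(\frac{78}{41} + \frac{25}{Y}\right) \sqrt{-11 - 71} + U = \left(\frac{78}{41} + \frac{25}{- \frac{2}{3} + \frac{\sqrt{10}}{37}}\right) \sqrt{-11 - 71} + 462 = \left(78 \cdot \frac{1}{41} + \frac{25}{- \frac{2}{3} + \frac{\sqrt{10}}{37}}\right) \sqrt{-82} + 462 = \left(\frac{78}{41} + \frac{25}{- \frac{2}{3} + \frac{\sqrt{10}}{37}}\right) i \sqrt{82} + 462 = i \sqrt{82} \left(\frac{78}{41} + \frac{25}{- \frac{2}{3} + \frac{\sqrt{10}}{37}}\right) + 462 = 462 + i \sqrt{82} \left(\frac{78}{41} + \frac{25}{- \frac{2}{3} + \frac{\sqrt{10}}{37}}\right)$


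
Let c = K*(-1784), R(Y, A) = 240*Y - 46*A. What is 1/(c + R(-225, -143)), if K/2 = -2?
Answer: -1/40286 ≈ -2.4823e-5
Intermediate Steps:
K = -4 (K = 2*(-2) = -4)
R(Y, A) = -46*A + 240*Y
c = 7136 (c = -4*(-1784) = 7136)
1/(c + R(-225, -143)) = 1/(7136 + (-46*(-143) + 240*(-225))) = 1/(7136 + (6578 - 54000)) = 1/(7136 - 47422) = 1/(-40286) = -1/40286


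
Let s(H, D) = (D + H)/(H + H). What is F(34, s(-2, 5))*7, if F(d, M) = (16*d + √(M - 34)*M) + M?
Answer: 15211/4 - 21*I*√139/8 ≈ 3802.8 - 30.948*I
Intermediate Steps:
s(H, D) = (D + H)/(2*H) (s(H, D) = (D + H)/((2*H)) = (D + H)*(1/(2*H)) = (D + H)/(2*H))
F(d, M) = M + 16*d + M*√(-34 + M) (F(d, M) = (16*d + √(-34 + M)*M) + M = (16*d + M*√(-34 + M)) + M = M + 16*d + M*√(-34 + M))
F(34, s(-2, 5))*7 = ((½)*(5 - 2)/(-2) + 16*34 + ((½)*(5 - 2)/(-2))*√(-34 + (½)*(5 - 2)/(-2)))*7 = ((½)*(-½)*3 + 544 + ((½)*(-½)*3)*√(-34 + (½)*(-½)*3))*7 = (-¾ + 544 - 3*√(-34 - ¾)/4)*7 = (-¾ + 544 - 3*I*√139/8)*7 = (2173/4 - 3*I*√139/8)*7 = 15211/4 - 21*I*√139/8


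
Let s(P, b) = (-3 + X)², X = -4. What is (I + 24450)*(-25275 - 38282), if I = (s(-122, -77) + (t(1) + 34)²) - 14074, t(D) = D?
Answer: -740439050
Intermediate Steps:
s(P, b) = 49 (s(P, b) = (-3 - 4)² = (-7)² = 49)
I = -12800 (I = (49 + (1 + 34)²) - 14074 = (49 + 35²) - 14074 = (49 + 1225) - 14074 = 1274 - 14074 = -12800)
(I + 24450)*(-25275 - 38282) = (-12800 + 24450)*(-25275 - 38282) = 11650*(-63557) = -740439050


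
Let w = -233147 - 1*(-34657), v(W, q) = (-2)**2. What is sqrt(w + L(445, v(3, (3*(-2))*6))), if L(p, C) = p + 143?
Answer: I*sqrt(197902) ≈ 444.86*I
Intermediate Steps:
v(W, q) = 4
L(p, C) = 143 + p
w = -198490 (w = -233147 + 34657 = -198490)
sqrt(w + L(445, v(3, (3*(-2))*6))) = sqrt(-198490 + (143 + 445)) = sqrt(-198490 + 588) = sqrt(-197902) = I*sqrt(197902)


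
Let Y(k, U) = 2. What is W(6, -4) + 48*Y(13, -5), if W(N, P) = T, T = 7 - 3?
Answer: 100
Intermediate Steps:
T = 4
W(N, P) = 4
W(6, -4) + 48*Y(13, -5) = 4 + 48*2 = 4 + 96 = 100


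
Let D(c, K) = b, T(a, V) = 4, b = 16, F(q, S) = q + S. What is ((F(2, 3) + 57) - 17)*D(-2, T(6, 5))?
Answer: 720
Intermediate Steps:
F(q, S) = S + q
D(c, K) = 16
((F(2, 3) + 57) - 17)*D(-2, T(6, 5)) = (((3 + 2) + 57) - 17)*16 = ((5 + 57) - 17)*16 = (62 - 17)*16 = 45*16 = 720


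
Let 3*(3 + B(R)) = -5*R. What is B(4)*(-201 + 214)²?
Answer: -4901/3 ≈ -1633.7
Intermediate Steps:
B(R) = -3 - 5*R/3 (B(R) = -3 + (-5*R)/3 = -3 - 5*R/3)
B(4)*(-201 + 214)² = (-3 - 5/3*4)*(-201 + 214)² = (-3 - 20/3)*13² = -29/3*169 = -4901/3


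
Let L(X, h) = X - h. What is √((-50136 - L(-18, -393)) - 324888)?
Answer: 3*I*√41711 ≈ 612.7*I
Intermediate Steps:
√((-50136 - L(-18, -393)) - 324888) = √((-50136 - (-18 - 1*(-393))) - 324888) = √((-50136 - (-18 + 393)) - 324888) = √((-50136 - 1*375) - 324888) = √((-50136 - 375) - 324888) = √(-50511 - 324888) = √(-375399) = 3*I*√41711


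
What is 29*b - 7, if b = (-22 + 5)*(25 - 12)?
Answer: -6416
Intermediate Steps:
b = -221 (b = -17*13 = -221)
29*b - 7 = 29*(-221) - 7 = -6409 - 7 = -6416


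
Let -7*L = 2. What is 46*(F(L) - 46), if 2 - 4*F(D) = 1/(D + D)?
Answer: -16583/8 ≈ -2072.9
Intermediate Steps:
L = -2/7 (L = -⅐*2 = -2/7 ≈ -0.28571)
F(D) = ½ - 1/(8*D) (F(D) = ½ - 1/(4*(D + D)) = ½ - 1/(2*D)/4 = ½ - 1/(8*D))
46*(F(L) - 46) = 46*((-1 + 4*(-2/7))/(8*(-2/7)) - 46) = 46*((⅛)*(-7/2)*(-1 - 8/7) - 46) = 46*((⅛)*(-7/2)*(-15/7) - 46) = 46*(15/16 - 46) = 46*(-721/16) = -16583/8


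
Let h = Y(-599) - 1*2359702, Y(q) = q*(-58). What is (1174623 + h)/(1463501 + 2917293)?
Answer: -1150337/4380794 ≈ -0.26259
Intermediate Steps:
Y(q) = -58*q
h = -2324960 (h = -58*(-599) - 1*2359702 = 34742 - 2359702 = -2324960)
(1174623 + h)/(1463501 + 2917293) = (1174623 - 2324960)/(1463501 + 2917293) = -1150337/4380794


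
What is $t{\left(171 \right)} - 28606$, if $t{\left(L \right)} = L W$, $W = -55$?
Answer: $-38011$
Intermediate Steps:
$t{\left(L \right)} = - 55 L$ ($t{\left(L \right)} = L \left(-55\right) = - 55 L$)
$t{\left(171 \right)} - 28606 = \left(-55\right) 171 - 28606 = -9405 - 28606 = -38011$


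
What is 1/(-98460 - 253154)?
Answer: -1/351614 ≈ -2.8440e-6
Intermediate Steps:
1/(-98460 - 253154) = 1/(-351614) = -1/351614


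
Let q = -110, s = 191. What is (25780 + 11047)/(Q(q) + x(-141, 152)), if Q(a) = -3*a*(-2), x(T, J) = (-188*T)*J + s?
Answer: 36827/4028747 ≈ 0.0091411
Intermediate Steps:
x(T, J) = 191 - 188*J*T (x(T, J) = (-188*T)*J + 191 = -188*J*T + 191 = 191 - 188*J*T)
Q(a) = 6*a (Q(a) = -(-6)*a = 6*a)
(25780 + 11047)/(Q(q) + x(-141, 152)) = (25780 + 11047)/(6*(-110) + (191 - 188*152*(-141))) = 36827/(-660 + (191 + 4029216)) = 36827/(-660 + 4029407) = 36827/4028747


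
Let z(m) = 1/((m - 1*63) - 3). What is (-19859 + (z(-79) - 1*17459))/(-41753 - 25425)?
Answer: 5411111/9740810 ≈ 0.55551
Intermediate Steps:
z(m) = 1/(-66 + m) (z(m) = 1/((m - 63) - 3) = 1/((-63 + m) - 3) = 1/(-66 + m))
(-19859 + (z(-79) - 1*17459))/(-41753 - 25425) = (-19859 + (1/(-66 - 79) - 1*17459))/(-41753 - 25425) = (-19859 + (1/(-145) - 17459))/(-67178) = (-19859 + (-1/145 - 17459))*(-1/67178) = (-19859 - 2531556/145)*(-1/67178) = -5411111/145*(-1/67178) = 5411111/9740810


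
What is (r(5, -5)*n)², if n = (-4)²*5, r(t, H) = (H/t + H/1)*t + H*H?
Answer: 160000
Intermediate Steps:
r(t, H) = H² + t*(H + H/t) (r(t, H) = (H/t + H*1)*t + H² = (H/t + H)*t + H² = (H + H/t)*t + H² = t*(H + H/t) + H² = H² + t*(H + H/t))
n = 80 (n = 16*5 = 80)
(r(5, -5)*n)² = (-5*(1 - 5 + 5)*80)² = (-5*1*80)² = (-5*80)² = (-400)² = 160000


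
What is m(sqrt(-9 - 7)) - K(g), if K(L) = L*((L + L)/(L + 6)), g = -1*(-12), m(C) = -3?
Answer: -19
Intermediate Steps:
g = 12
K(L) = 2*L**2/(6 + L) (K(L) = L*((2*L)/(6 + L)) = L*(2*L/(6 + L)) = 2*L**2/(6 + L))
m(sqrt(-9 - 7)) - K(g) = -3 - 2*12**2/(6 + 12) = -3 - 2*144/18 = -3 - 1*16 = -3 - 16 = -19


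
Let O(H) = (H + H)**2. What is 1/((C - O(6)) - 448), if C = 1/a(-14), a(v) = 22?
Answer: -22/13023 ≈ -0.0016893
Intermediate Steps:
O(H) = 4*H**2 (O(H) = (2*H)**2 = 4*H**2)
C = 1/22 ≈ 0.045455
1/((C - O(6)) - 448) = 1/((1/22 - 4*6**2) - 448) = 1/((1/22 - 4*36) - 448) = 1/((1/22 - 1*144) - 448) = 1/((1/22 - 144) - 448) = 1/(-3167/22 - 448) = 1/(-13023/22) = -22/13023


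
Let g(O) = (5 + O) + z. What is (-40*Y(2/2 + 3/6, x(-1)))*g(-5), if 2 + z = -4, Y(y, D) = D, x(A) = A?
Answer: -240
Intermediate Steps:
z = -6 (z = -2 - 4 = -6)
g(O) = -1 + O (g(O) = (5 + O) - 6 = -1 + O)
(-40*Y(2/2 + 3/6, x(-1)))*g(-5) = (-40*(-1))*(-1 - 5) = 40*(-6) = -240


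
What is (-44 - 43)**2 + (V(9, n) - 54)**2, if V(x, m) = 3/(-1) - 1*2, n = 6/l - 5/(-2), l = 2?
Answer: 11050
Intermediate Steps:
n = 11/2 (n = 6/2 - 5/(-2) = 6*(1/2) - 5*(-1/2) = 3 + 5/2 = 11/2 ≈ 5.5000)
V(x, m) = -5 (V(x, m) = 3*(-1) - 2 = -3 - 2 = -5)
(-44 - 43)**2 + (V(9, n) - 54)**2 = (-44 - 43)**2 + (-5 - 54)**2 = (-87)**2 + (-59)**2 = 7569 + 3481 = 11050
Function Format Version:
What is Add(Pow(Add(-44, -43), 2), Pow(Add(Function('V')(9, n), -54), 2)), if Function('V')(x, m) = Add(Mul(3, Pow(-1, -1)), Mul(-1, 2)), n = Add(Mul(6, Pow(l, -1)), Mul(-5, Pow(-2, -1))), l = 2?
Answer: 11050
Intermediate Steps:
n = Rational(11, 2) (n = Add(Mul(6, Pow(2, -1)), Mul(-5, Pow(-2, -1))) = Add(Mul(6, Rational(1, 2)), Mul(-5, Rational(-1, 2))) = Add(3, Rational(5, 2)) = Rational(11, 2) ≈ 5.5000)
Function('V')(x, m) = -5 (Function('V')(x, m) = Add(Mul(3, -1), -2) = Add(-3, -2) = -5)
Add(Pow(Add(-44, -43), 2), Pow(Add(Function('V')(9, n), -54), 2)) = Add(Pow(Add(-44, -43), 2), Pow(Add(-5, -54), 2)) = Add(Pow(-87, 2), Pow(-59, 2)) = Add(7569, 3481) = 11050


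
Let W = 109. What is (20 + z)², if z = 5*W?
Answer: 319225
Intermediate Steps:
z = 545 (z = 5*109 = 545)
(20 + z)² = (20 + 545)² = 565² = 319225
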